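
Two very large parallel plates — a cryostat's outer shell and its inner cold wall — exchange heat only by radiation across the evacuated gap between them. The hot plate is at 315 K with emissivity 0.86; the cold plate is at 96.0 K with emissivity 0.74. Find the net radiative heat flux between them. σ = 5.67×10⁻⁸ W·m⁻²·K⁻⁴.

q ≈ 366 W/m²

For two infinite grey parallel plates, q = σ(T₁⁴ − T₂⁴)/(1/ε₁ + 1/ε₂ − 1).
T₁⁴ − T₂⁴ = 9.846×10⁹ − 8.493×10⁷ = 9.761×10⁹ K⁴.
1/ε₁ + 1/ε₂ − 1 = 1.163 + 1.351 − 1 = 1.514.
q = 5.67×10⁻⁸ × 9.761×10⁹ / 1.514.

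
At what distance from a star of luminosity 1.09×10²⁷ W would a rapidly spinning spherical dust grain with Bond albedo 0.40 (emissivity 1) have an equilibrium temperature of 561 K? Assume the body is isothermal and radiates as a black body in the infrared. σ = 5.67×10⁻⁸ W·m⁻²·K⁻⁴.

d ≈ 4.81×10¹⁰ m

For an isothermal black-emitting sphere, (1−a)S·πr² = σ·4πr²·T⁴ ⇒ S = 4σT⁴/(1−a).
S = 4·5.67×10⁻⁸·(561)⁴/0.600 = 37440 W/m².
Flux falls as S = L/(4πd²), so d = √(L/(4πS)) = √(1.09×10²⁷/(4π·37440)).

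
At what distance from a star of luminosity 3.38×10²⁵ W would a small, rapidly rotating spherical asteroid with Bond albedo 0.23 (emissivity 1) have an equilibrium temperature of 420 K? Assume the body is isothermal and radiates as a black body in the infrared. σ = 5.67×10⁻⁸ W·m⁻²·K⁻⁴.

For an isothermal black-emitting sphere, (1−a)S·πr² = σ·4πr²·T⁴ ⇒ S = 4σT⁴/(1−a).
S = 4·5.67×10⁻⁸·(420)⁴/0.770 = 9165 W/m².
Flux falls as S = L/(4πd²), so d = √(L/(4πS)) = √(3.38×10²⁵/(4π·9165)).

d ≈ 1.71×10¹⁰ m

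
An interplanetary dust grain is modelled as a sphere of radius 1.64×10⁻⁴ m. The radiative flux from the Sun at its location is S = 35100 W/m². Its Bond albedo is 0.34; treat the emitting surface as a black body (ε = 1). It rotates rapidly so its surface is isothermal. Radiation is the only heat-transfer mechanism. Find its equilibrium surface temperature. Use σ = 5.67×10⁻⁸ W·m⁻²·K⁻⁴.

T ≈ 565 K

At equilibrium, absorbed power = emitted power.
Absorbing cross-section = πr² = 8.450×10⁻⁸ m²; emitting surface = 4πr² = 3.380×10⁻⁷ m² (ratio 4).
(1−a)S·A_cross = εσ·A_surf·T⁴  ⇒  T⁴ = (1−a)S/(4σ).
T⁴ = 0.660·35100/(4·5.67×10⁻⁸) = 1.021×10¹¹ K⁴.
T = (1.021×10¹¹)^(1/4).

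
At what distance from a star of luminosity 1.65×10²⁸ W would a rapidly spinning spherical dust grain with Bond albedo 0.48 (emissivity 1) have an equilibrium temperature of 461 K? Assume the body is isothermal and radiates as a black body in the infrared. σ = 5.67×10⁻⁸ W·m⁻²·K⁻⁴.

For an isothermal black-emitting sphere, (1−a)S·πr² = σ·4πr²·T⁴ ⇒ S = 4σT⁴/(1−a).
S = 4·5.67×10⁻⁸·(461)⁴/0.520 = 19700 W/m².
Flux falls as S = L/(4πd²), so d = √(L/(4πS)) = √(1.65×10²⁸/(4π·19700)).

d ≈ 2.58×10¹¹ m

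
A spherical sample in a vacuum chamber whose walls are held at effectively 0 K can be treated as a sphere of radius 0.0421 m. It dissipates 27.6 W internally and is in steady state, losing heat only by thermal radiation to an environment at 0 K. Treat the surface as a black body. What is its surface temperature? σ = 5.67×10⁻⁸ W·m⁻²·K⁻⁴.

Steady state: internal power = radiated power, P = εσA T⁴.
Radiating area A = 4πr² = 0.02227 m².
T⁴ = P/(εσA) = 27.6/(1.0·5.67×10⁻⁸·0.02227) = 2.186×10¹⁰ K⁴.
T = (2.186×10¹⁰)^(1/4).

T ≈ 384 K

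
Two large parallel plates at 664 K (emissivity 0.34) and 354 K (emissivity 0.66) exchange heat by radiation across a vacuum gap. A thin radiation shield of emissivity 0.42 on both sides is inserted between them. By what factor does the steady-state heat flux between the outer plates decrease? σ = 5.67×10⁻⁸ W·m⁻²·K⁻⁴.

Without shield: q₀ = σΔ(T⁴)/(1/ε₁+1/ε₂−1) with denominator 3.456.
With shield the two gaps are in series; the resistances add: (1/ε₁+1/ε_s−1)+(1/ε_s+1/ε₂−1) = 4.322+2.896 = 7.218.
Heat-flux ratio q₀/q = 7.218/3.456.

factor ≈ 2.09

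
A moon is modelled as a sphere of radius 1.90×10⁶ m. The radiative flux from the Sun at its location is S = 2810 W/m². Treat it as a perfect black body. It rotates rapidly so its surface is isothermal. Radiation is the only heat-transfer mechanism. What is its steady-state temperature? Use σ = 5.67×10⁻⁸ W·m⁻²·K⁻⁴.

At equilibrium, absorbed power = emitted power.
Absorbing cross-section = πr² = 1.134×10¹³ m²; emitting surface = 4πr² = 4.536×10¹³ m² (ratio 4).
S·A_cross = εσ·A_surf·T⁴  ⇒  T⁴ = S/(4σ).
T⁴ = 1.00·2810/(4·5.67×10⁻⁸) = 1.239×10¹⁰ K⁴.
T = (1.239×10¹⁰)^(1/4).

T ≈ 334 K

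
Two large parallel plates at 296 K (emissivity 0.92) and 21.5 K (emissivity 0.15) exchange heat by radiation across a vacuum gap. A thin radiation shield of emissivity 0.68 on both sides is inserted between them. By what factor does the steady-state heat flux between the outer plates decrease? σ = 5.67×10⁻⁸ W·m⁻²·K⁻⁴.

Without shield: q₀ = σΔ(T⁴)/(1/ε₁+1/ε₂−1) with denominator 6.754.
With shield the two gaps are in series; the resistances add: (1/ε₁+1/ε_s−1)+(1/ε_s+1/ε₂−1) = 1.558+7.137 = 8.695.
Heat-flux ratio q₀/q = 8.695/6.754.

factor ≈ 1.29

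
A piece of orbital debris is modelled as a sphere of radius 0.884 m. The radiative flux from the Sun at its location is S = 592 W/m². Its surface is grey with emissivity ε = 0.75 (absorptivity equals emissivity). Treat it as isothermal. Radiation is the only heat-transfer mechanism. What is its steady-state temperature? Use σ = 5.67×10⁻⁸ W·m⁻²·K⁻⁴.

T ≈ 226 K

At equilibrium, absorbed power = emitted power.
Absorbing cross-section = πr² = 2.455 m²; emitting surface = 4πr² = 9.820 m² (ratio 4).
εS·A_cross = εσ·A_surf·T⁴  ⇒  T⁴ = S/(4σ)   (ε cancels).
T⁴ = 592/(4·5.67×10⁻⁸) = 2.610×10⁹ K⁴.
T = (2.610×10⁹)^(1/4).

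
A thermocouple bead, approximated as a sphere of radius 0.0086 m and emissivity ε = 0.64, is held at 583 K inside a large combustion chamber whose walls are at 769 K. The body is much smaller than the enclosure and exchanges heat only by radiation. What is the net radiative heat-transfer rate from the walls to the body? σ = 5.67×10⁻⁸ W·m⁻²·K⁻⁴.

For a small grey body in a large enclosure: P_net = εσA(T_body⁴ − T_wall⁴).
A = 4πr² = 9.294×10⁻⁴ m²; T_body⁴ − T_wall⁴ = 1.155×10¹¹ − 3.497×10¹¹ = -2.342×10¹¹ K⁴.
|P_net| = 0.64·5.67×10⁻⁸·9.294×10⁻⁴·2.342×10¹¹.

P_net ≈ 7.90 W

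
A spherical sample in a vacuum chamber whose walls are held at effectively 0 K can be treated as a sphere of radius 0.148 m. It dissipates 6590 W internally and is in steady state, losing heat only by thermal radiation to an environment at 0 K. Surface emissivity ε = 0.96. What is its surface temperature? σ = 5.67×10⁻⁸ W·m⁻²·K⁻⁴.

T ≈ 814 K

Steady state: internal power = radiated power, P = εσA T⁴.
Radiating area A = 4πr² = 0.2753 m².
T⁴ = P/(εσA) = 6590/(0.96·5.67×10⁻⁸·0.2753) = 4.398×10¹¹ K⁴.
T = (4.398×10¹¹)^(1/4).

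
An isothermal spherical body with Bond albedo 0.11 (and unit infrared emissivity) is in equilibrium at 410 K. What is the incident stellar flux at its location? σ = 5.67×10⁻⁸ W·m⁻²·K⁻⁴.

S ≈ 7200 W/m²

(1−a)S·πr² = σ·4πr²·T⁴ ⇒ S = 4σT⁴/(1−a).
S = 4·5.67×10⁻⁸·2.826×10¹⁰/0.890.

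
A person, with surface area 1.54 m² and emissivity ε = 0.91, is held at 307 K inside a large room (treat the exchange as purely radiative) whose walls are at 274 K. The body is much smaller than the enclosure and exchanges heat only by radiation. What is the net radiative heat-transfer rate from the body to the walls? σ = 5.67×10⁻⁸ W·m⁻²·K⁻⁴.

P_net ≈ 258 W

For a small grey body in a large enclosure: P_net = εσA(T_body⁴ − T_wall⁴).
A = 1.54 m²; T_body⁴ − T_wall⁴ = 8.883×10⁹ − 5.636×10⁹ = 3.246×10⁹ K⁴.
|P_net| = 0.91·5.67×10⁻⁸·1.540·3.246×10⁹.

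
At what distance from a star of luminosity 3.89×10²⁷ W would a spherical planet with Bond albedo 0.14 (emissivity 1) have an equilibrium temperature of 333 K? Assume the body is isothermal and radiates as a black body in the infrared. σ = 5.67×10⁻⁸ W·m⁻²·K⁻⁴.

For an isothermal black-emitting sphere, (1−a)S·πr² = σ·4πr²·T⁴ ⇒ S = 4σT⁴/(1−a).
S = 4·5.67×10⁻⁸·(333)⁴/0.860 = 3243 W/m².
Flux falls as S = L/(4πd²), so d = √(L/(4πS)) = √(3.89×10²⁷/(4π·3243)).

d ≈ 3.09×10¹¹ m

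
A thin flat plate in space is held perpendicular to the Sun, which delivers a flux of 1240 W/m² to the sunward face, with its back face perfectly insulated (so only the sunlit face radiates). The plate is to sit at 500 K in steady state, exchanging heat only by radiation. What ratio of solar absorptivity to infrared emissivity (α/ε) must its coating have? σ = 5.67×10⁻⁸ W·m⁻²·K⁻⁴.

α/ε ≈ 2.86

Balance: αS·A = εσ·1A·T⁴ ⇒ α/ε = σT⁴/S.
α/ε = 5.67×10⁻⁸·(500)⁴/1240 = 5.67×10⁻⁸·6.250×10¹⁰/1240.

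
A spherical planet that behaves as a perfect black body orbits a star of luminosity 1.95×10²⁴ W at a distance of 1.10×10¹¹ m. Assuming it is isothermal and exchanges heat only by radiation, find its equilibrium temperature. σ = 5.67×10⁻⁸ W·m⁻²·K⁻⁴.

T ≈ 86.7 K

First find the stellar flux at distance d: S = L/(4πd²) = 1.95×10²⁴/(4π·(1.10×10¹¹)²) = 12.82 W/m².
For an isothermal sphere, absorbed (1−a)S·πr² = emitted σ·4πr²·T⁴, so T⁴ = (1−a)S/(4σ).
T⁴ = 1.00·12.82/(4·5.67×10⁻⁸) = 5.655×10⁷ K⁴.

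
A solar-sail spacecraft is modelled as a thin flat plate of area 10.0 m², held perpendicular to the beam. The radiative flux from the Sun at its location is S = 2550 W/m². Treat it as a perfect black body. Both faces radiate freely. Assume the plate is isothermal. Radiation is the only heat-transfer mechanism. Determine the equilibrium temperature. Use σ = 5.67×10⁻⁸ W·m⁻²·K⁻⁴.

At equilibrium, absorbed power = emitted power.
Absorbing cross-section = A = 10.00 m²; emitting surface = 2A = 20.00 m² (ratio 2).
S·A_cross = εσ·A_surf·T⁴  ⇒  T⁴ = S/(2σ).
T⁴ = 1.00·2550/(2·5.67×10⁻⁸) = 2.249×10¹⁰ K⁴.
T = (2.249×10¹⁰)^(1/4).

T ≈ 387 K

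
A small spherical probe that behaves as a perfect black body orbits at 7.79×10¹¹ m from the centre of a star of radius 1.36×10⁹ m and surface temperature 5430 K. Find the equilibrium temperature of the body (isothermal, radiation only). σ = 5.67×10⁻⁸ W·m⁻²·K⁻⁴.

T ≈ 160 K

The star's surface emits σT_*⁴; at distance d the flux is S = σT_*⁴(R_*/d)².
S = 5.67×10⁻⁸·(5430)⁴·(1.36×10⁹/7.79×10¹¹)² = 150.2 W/m².
For an isothermal sphere T⁴ = (1−a)S/(4σ) = 6.624×10⁸ K⁴.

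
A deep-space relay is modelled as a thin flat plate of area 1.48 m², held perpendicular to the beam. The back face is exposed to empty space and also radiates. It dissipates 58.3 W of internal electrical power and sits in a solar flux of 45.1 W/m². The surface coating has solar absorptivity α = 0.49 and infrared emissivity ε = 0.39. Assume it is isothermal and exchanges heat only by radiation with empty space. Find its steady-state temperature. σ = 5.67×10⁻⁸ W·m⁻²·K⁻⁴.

T ≈ 193 K

At steady state, absorbed solar power + internal power = radiated power.
Absorbed: α·S·A_cross = 0.49·45.1·1.480 = 32.71 W (cross-section A).
Total input = 32.71 + 58.3 = 91.01 W.
Radiated: εσ·A_surf·T⁴ with A_surf = 2A = 2.960 m².
T⁴ = 91.01/(0.39·5.67×10⁻⁸·2.960) = 1.390×10⁹ K⁴.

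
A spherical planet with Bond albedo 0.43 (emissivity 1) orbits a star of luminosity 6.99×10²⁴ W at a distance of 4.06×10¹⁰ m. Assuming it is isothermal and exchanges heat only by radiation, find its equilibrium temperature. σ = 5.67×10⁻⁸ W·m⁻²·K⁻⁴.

T ≈ 171 K

First find the stellar flux at distance d: S = L/(4πd²) = 6.99×10²⁴/(4π·(4.06×10¹⁰)²) = 337.5 W/m².
For an isothermal sphere, absorbed (1−a)S·πr² = emitted σ·4πr²·T⁴, so T⁴ = (1−a)S/(4σ).
T⁴ = 0.570·337.5/(4·5.67×10⁻⁸) = 8.481×10⁸ K⁴.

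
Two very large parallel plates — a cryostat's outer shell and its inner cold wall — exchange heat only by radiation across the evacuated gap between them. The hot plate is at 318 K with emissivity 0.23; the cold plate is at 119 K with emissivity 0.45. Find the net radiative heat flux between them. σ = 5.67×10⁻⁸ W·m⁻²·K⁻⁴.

For two infinite grey parallel plates, q = σ(T₁⁴ − T₂⁴)/(1/ε₁ + 1/ε₂ − 1).
T₁⁴ − T₂⁴ = 1.023×10¹⁰ − 2.005×10⁸ = 1.003×10¹⁰ K⁴.
1/ε₁ + 1/ε₂ − 1 = 4.348 + 2.222 − 1 = 5.570.
q = 5.67×10⁻⁸ × 1.003×10¹⁰ / 5.570.

q ≈ 102 W/m²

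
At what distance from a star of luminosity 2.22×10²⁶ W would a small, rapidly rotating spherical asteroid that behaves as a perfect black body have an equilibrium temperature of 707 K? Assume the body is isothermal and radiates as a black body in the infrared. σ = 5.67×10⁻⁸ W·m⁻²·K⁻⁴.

For an isothermal black-emitting sphere, (1−a)S·πr² = σ·4πr²·T⁴ ⇒ S = 4σT⁴/(1−a).
S = 4·5.67×10⁻⁸·(707)⁴/1.00 = 56670 W/m².
Flux falls as S = L/(4πd²), so d = √(L/(4πS)) = √(2.22×10²⁶/(4π·56670)).

d ≈ 1.77×10¹⁰ m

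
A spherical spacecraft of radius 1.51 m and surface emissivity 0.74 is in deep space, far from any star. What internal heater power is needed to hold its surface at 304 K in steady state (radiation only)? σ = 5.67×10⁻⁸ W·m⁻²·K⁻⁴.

P = εσ·4πr²·T⁴.
4πr² = 28.65 m²; T⁴ = 8.541×10⁹ K⁴.
P = 0.74·5.67×10⁻⁸·28.65·8.541×10⁹.

P ≈ 10300 W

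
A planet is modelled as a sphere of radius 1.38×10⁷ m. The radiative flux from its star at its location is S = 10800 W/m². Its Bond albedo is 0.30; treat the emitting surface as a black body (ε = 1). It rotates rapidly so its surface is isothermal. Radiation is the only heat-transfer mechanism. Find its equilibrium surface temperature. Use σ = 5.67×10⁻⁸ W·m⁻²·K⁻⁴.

T ≈ 427 K

At equilibrium, absorbed power = emitted power.
Absorbing cross-section = πr² = 5.983×10¹⁴ m²; emitting surface = 4πr² = 2.393×10¹⁵ m² (ratio 4).
(1−a)S·A_cross = εσ·A_surf·T⁴  ⇒  T⁴ = (1−a)S/(4σ).
T⁴ = 0.700·10800/(4·5.67×10⁻⁸) = 3.333×10¹⁰ K⁴.
T = (3.333×10¹⁰)^(1/4).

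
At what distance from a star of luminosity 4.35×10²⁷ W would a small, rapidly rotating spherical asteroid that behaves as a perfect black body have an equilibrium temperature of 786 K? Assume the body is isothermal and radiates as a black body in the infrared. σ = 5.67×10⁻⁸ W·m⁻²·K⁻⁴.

d ≈ 6.32×10¹⁰ m

For an isothermal black-emitting sphere, (1−a)S·πr² = σ·4πr²·T⁴ ⇒ S = 4σT⁴/(1−a).
S = 4·5.67×10⁻⁸·(786)⁴/1.00 = 86560 W/m².
Flux falls as S = L/(4πd²), so d = √(L/(4πS)) = √(4.35×10²⁷/(4π·86560)).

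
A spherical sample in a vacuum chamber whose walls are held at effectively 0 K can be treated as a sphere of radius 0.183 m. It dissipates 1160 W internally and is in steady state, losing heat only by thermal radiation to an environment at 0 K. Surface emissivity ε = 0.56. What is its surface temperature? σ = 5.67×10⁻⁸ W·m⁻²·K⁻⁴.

T ≈ 543 K

Steady state: internal power = radiated power, P = εσA T⁴.
Radiating area A = 4πr² = 0.4208 m².
T⁴ = P/(εσA) = 1160/(0.56·5.67×10⁻⁸·0.4208) = 8.681×10¹⁰ K⁴.
T = (8.681×10¹⁰)^(1/4).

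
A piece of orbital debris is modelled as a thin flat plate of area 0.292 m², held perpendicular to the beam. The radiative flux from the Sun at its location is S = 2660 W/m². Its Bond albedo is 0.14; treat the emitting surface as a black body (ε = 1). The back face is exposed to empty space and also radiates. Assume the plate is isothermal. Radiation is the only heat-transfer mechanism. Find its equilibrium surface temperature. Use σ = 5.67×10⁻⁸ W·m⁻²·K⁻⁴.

At equilibrium, absorbed power = emitted power.
Absorbing cross-section = A = 0.2920 m²; emitting surface = 2A = 0.5840 m² (ratio 2).
(1−a)S·A_cross = εσ·A_surf·T⁴  ⇒  T⁴ = (1−a)S/(2σ).
T⁴ = 0.860·2660/(2·5.67×10⁻⁸) = 2.017×10¹⁰ K⁴.
T = (2.017×10¹⁰)^(1/4).

T ≈ 377 K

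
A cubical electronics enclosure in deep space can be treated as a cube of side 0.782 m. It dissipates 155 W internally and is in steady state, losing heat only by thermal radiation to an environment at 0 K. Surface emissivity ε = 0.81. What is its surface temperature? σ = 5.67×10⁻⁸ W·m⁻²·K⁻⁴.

Steady state: internal power = radiated power, P = εσA T⁴.
Radiating area A = 6L² = 3.669 m².
T⁴ = P/(εσA) = 155/(0.81·5.67×10⁻⁸·3.669) = 9.198×10⁸ K⁴.
T = (9.198×10⁸)^(1/4).

T ≈ 174 K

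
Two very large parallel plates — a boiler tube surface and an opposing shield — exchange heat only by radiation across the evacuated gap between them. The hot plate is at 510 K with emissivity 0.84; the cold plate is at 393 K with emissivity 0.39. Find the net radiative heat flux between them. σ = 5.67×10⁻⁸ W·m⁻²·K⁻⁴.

For two infinite grey parallel plates, q = σ(T₁⁴ − T₂⁴)/(1/ε₁ + 1/ε₂ − 1).
T₁⁴ − T₂⁴ = 6.765×10¹⁰ − 2.385×10¹⁰ = 4.380×10¹⁰ K⁴.
1/ε₁ + 1/ε₂ − 1 = 1.190 + 2.564 − 1 = 2.755.
q = 5.67×10⁻⁸ × 4.380×10¹⁰ / 2.755.

q ≈ 902 W/m²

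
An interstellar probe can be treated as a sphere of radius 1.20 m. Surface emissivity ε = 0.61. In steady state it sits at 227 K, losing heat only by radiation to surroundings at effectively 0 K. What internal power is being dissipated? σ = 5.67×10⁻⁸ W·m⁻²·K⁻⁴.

P ≈ 1660 W

Steady state: P = εσA T⁴.
A = 4πr² = 18.10 m²; T⁴ = (227)⁴ = 2.655×10⁹ K⁴.
P = 0.61 × 5.67×10⁻⁸ × 18.10 × 2.655×10⁹.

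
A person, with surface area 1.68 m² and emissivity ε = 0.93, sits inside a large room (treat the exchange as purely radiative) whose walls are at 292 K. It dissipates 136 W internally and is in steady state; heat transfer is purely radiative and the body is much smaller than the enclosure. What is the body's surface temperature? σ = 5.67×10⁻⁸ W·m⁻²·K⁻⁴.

T ≈ 306 K

For a small grey body in a large enclosure, net radiated power = εσA(T⁴ − T_w⁴).
Steady state: P = εσA(T⁴ − T_w⁴) with A = 1.68 m².
T⁴ = P/(εσA) + T_w⁴ = 136/(0.93·5.67×10⁻⁸·1.680) + (292)⁴
    = 1.535×10⁹ + 7.270×10⁹ = 8.805×10⁹ K⁴.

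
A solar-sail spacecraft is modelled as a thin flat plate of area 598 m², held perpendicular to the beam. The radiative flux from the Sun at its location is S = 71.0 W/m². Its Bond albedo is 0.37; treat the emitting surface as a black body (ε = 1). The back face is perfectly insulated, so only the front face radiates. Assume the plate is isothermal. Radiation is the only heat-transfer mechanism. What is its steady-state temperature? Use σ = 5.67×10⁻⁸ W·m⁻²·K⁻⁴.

At equilibrium, absorbed power = emitted power.
Absorbing cross-section = A = 598.0 m²; emitting surface = A = 598.0 m² (ratio 1).
(1−a)S·A_cross = εσ·A_surf·T⁴  ⇒  T⁴ = (1−a)S/(1σ).
T⁴ = 0.630·71.0/(1·5.67×10⁻⁸) = 7.889×10⁸ K⁴.
T = (7.889×10⁸)^(1/4).

T ≈ 168 K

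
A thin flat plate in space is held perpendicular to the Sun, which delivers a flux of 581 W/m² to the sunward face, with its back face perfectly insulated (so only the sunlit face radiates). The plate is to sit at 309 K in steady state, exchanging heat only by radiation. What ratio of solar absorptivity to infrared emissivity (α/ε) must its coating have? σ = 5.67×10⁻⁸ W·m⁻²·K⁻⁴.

Balance: αS·A = εσ·1A·T⁴ ⇒ α/ε = σT⁴/S.
α/ε = 5.67×10⁻⁸·(309)⁴/581 = 5.67×10⁻⁸·9.117×10⁹/581.

α/ε ≈ 0.890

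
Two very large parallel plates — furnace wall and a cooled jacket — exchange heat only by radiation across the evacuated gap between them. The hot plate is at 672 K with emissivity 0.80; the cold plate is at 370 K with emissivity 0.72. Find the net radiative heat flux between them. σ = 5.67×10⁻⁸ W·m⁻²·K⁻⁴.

q ≈ 6410 W/m²

For two infinite grey parallel plates, q = σ(T₁⁴ − T₂⁴)/(1/ε₁ + 1/ε₂ − 1).
T₁⁴ − T₂⁴ = 2.039×10¹¹ − 1.874×10¹⁰ = 1.852×10¹¹ K⁴.
1/ε₁ + 1/ε₂ − 1 = 1.250 + 1.389 − 1 = 1.639.
q = 5.67×10⁻⁸ × 1.852×10¹¹ / 1.639.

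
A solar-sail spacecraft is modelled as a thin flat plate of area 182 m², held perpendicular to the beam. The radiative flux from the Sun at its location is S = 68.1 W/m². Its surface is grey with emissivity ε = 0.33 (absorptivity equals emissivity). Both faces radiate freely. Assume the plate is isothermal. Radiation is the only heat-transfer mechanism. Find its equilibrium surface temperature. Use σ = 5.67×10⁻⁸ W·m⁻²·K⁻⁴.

At equilibrium, absorbed power = emitted power.
Absorbing cross-section = A = 182.0 m²; emitting surface = 2A = 364.0 m² (ratio 2).
εS·A_cross = εσ·A_surf·T⁴  ⇒  T⁴ = S/(2σ)   (ε cancels).
T⁴ = 68.1/(2·5.67×10⁻⁸) = 6.005×10⁸ K⁴.
T = (6.005×10⁸)^(1/4).

T ≈ 157 K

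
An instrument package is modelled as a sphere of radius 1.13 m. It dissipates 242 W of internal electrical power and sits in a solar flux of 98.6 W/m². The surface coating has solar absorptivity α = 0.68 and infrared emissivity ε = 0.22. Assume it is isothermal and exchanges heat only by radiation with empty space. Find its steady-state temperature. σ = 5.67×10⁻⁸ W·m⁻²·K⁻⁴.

At steady state, absorbed solar power + internal power = radiated power.
Absorbed: α·S·A_cross = 0.68·98.6·4.011 = 269.0 W (cross-section πr²).
Total input = 269.0 + 242 = 511.0 W.
Radiated: εσ·A_surf·T⁴ with A_surf = 4πr² = 16.05 m².
T⁴ = 511.0/(0.22·5.67×10⁻⁸·16.05) = 2.553×10⁹ K⁴.

T ≈ 225 K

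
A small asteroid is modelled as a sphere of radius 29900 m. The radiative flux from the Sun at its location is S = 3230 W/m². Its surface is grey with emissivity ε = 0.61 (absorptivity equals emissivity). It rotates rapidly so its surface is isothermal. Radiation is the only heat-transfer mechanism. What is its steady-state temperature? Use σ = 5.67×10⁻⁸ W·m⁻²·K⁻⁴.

At equilibrium, absorbed power = emitted power.
Absorbing cross-section = πr² = 2.809×10⁹ m²; emitting surface = 4πr² = 1.123×10¹⁰ m² (ratio 4).
εS·A_cross = εσ·A_surf·T⁴  ⇒  T⁴ = S/(4σ)   (ε cancels).
T⁴ = 3230/(4·5.67×10⁻⁸) = 1.424×10¹⁰ K⁴.
T = (1.424×10¹⁰)^(1/4).

T ≈ 345 K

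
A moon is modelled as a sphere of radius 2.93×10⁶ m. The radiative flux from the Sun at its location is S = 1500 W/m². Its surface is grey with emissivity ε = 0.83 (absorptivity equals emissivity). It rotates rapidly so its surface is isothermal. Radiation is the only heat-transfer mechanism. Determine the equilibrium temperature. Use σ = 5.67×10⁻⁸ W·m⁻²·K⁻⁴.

T ≈ 285 K

At equilibrium, absorbed power = emitted power.
Absorbing cross-section = πr² = 2.697×10¹³ m²; emitting surface = 4πr² = 1.079×10¹⁴ m² (ratio 4).
εS·A_cross = εσ·A_surf·T⁴  ⇒  T⁴ = S/(4σ)   (ε cancels).
T⁴ = 1500/(4·5.67×10⁻⁸) = 6.614×10⁹ K⁴.
T = (6.614×10⁹)^(1/4).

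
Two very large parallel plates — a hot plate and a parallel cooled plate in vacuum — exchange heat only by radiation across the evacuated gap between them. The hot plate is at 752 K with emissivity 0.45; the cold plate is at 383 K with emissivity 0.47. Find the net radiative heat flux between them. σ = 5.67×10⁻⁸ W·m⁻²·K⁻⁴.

For two infinite grey parallel plates, q = σ(T₁⁴ − T₂⁴)/(1/ε₁ + 1/ε₂ − 1).
T₁⁴ − T₂⁴ = 3.198×10¹¹ − 2.152×10¹⁰ = 2.983×10¹¹ K⁴.
1/ε₁ + 1/ε₂ − 1 = 2.222 + 2.128 − 1 = 3.350.
q = 5.67×10⁻⁸ × 2.983×10¹¹ / 3.350.

q ≈ 5050 W/m²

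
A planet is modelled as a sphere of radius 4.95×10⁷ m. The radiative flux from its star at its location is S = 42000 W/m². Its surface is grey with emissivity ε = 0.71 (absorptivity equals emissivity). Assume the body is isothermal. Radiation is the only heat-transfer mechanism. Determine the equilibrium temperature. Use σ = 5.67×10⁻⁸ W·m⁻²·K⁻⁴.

T ≈ 656 K

At equilibrium, absorbed power = emitted power.
Absorbing cross-section = πr² = 7.698×10¹⁵ m²; emitting surface = 4πr² = 3.079×10¹⁶ m² (ratio 4).
εS·A_cross = εσ·A_surf·T⁴  ⇒  T⁴ = S/(4σ)   (ε cancels).
T⁴ = 42000/(4·5.67×10⁻⁸) = 1.852×10¹¹ K⁴.
T = (1.852×10¹¹)^(1/4).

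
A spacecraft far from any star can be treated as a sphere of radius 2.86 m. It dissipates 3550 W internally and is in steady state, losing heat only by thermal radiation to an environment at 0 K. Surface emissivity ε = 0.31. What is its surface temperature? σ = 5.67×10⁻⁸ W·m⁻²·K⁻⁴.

T ≈ 211 K

Steady state: internal power = radiated power, P = εσA T⁴.
Radiating area A = 4πr² = 102.8 m².
T⁴ = P/(εσA) = 3550/(0.31·5.67×10⁻⁸·102.8) = 1.965×10⁹ K⁴.
T = (1.965×10⁹)^(1/4).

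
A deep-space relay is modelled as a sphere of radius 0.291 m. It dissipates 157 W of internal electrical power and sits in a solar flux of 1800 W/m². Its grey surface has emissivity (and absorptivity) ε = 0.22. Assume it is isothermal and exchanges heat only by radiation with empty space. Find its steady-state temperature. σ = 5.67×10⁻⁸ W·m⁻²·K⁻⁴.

T ≈ 375 K

At steady state, absorbed solar power + internal power = radiated power.
Absorbed: α·S·A_cross = 0.22·1800·0.2660 = 105.3 W (cross-section πr²).
Total input = 105.3 + 157 = 262.3 W.
Radiated: εσ·A_surf·T⁴ with A_surf = 4πr² = 1.064 m².
T⁴ = 262.3/(0.22·5.67×10⁻⁸·1.064) = 1.976×10¹⁰ K⁴.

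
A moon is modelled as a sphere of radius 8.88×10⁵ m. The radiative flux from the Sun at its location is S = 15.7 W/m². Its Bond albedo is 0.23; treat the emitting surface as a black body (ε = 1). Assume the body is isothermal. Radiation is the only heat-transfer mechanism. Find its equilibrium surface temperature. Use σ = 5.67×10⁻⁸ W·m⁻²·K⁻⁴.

At equilibrium, absorbed power = emitted power.
Absorbing cross-section = πr² = 2.477×10¹² m²; emitting surface = 4πr² = 9.909×10¹² m² (ratio 4).
(1−a)S·A_cross = εσ·A_surf·T⁴  ⇒  T⁴ = (1−a)S/(4σ).
T⁴ = 0.770·15.7/(4·5.67×10⁻⁸) = 5.330×10⁷ K⁴.
T = (5.330×10⁷)^(1/4).

T ≈ 85.4 K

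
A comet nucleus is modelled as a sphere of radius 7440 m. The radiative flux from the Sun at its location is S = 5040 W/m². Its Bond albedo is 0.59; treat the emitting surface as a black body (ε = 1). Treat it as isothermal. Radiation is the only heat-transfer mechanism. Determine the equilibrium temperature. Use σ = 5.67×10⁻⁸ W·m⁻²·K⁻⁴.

T ≈ 309 K

At equilibrium, absorbed power = emitted power.
Absorbing cross-section = πr² = 1.739×10⁸ m²; emitting surface = 4πr² = 6.956×10⁸ m² (ratio 4).
(1−a)S·A_cross = εσ·A_surf·T⁴  ⇒  T⁴ = (1−a)S/(4σ).
T⁴ = 0.410·5040/(4·5.67×10⁻⁸) = 9.111×10⁹ K⁴.
T = (9.111×10⁹)^(1/4).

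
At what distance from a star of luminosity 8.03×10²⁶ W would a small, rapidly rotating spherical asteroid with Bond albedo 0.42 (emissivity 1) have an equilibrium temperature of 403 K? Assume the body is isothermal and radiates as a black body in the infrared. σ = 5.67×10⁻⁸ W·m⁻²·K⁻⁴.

For an isothermal black-emitting sphere, (1−a)S·πr² = σ·4πr²·T⁴ ⇒ S = 4σT⁴/(1−a).
S = 4·5.67×10⁻⁸·(403)⁴/0.580 = 10310 W/m².
Flux falls as S = L/(4πd²), so d = √(L/(4πS)) = √(8.03×10²⁶/(4π·10310)).

d ≈ 7.87×10¹⁰ m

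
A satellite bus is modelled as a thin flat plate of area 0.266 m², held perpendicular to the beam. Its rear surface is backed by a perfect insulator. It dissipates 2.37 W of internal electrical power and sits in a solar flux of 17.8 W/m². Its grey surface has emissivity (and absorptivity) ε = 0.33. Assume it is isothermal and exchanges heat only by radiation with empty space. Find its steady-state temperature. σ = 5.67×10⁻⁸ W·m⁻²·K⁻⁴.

At steady state, absorbed solar power + internal power = radiated power.
Absorbed: α·S·A_cross = 0.33·17.8·0.2660 = 1.562 W (cross-section A).
Total input = 1.562 + 2.37 = 3.932 W.
Radiated: εσ·A_surf·T⁴ with A_surf = A = 0.2660 m².
T⁴ = 3.932/(0.33·5.67×10⁻⁸·0.2660) = 7.901×10⁸ K⁴.

T ≈ 168 K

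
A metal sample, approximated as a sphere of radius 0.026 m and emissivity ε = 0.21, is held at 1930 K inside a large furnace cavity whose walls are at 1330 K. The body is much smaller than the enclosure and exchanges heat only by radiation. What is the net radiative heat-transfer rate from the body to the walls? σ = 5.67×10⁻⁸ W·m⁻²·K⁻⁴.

P_net ≈ 1090 W

For a small grey body in a large enclosure: P_net = εσA(T_body⁴ − T_wall⁴).
A = 4πr² = 0.008495 m²; T_body⁴ − T_wall⁴ = 1.387×10¹³ − 3.129×10¹² = 1.075×10¹³ K⁴.
|P_net| = 0.21·5.67×10⁻⁸·0.008495·1.075×10¹³.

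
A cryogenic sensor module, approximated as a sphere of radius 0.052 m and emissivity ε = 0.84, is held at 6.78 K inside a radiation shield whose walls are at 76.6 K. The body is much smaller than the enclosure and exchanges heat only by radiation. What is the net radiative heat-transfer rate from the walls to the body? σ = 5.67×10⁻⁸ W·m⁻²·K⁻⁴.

For a small grey body in a large enclosure: P_net = εσA(T_body⁴ − T_wall⁴).
A = 4πr² = 0.03398 m²; T_body⁴ − T_wall⁴ = 2113 − 3.443×10⁷ = -3.443×10⁷ K⁴.
|P_net| = 0.84·5.67×10⁻⁸·0.03398·3.443×10⁷.

P_net ≈ 0.0557 W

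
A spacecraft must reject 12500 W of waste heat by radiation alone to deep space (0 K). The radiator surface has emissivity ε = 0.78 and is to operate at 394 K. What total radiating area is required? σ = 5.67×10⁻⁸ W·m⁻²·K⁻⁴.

P = εσA T⁴ ⇒ A = P/(εσT⁴).
T⁴ = 2.410×10¹⁰ K⁴.
A = 12500/(0.78 × 5.67×10⁻⁸ × 2.410×10¹⁰).

A ≈ 11.7 m²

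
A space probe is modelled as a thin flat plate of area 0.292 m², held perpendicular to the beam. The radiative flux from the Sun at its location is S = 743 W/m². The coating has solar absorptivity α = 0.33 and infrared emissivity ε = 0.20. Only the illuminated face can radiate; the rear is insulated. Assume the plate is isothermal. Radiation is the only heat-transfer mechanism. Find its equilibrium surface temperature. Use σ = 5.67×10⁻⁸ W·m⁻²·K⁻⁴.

T ≈ 383 K

At equilibrium, absorbed power = emitted power.
Absorbing cross-section = A = 0.2920 m²; emitting surface = A = 0.2920 m² (ratio 1).
αS·A_cross = εσ·A_surf·T⁴  ⇒  T⁴ = αS/(ε·1σ).
T⁴ = 0.330·743/(0.20·1·5.67×10⁻⁸) = 2.162×10¹⁰ K⁴.
T = (2.162×10¹⁰)^(1/4).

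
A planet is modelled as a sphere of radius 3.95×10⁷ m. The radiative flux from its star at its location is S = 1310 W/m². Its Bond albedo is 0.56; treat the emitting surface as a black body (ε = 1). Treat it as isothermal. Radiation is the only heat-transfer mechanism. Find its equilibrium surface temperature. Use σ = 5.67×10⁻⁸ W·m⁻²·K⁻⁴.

At equilibrium, absorbed power = emitted power.
Absorbing cross-section = πr² = 4.902×10¹⁵ m²; emitting surface = 4πr² = 1.961×10¹⁶ m² (ratio 4).
(1−a)S·A_cross = εσ·A_surf·T⁴  ⇒  T⁴ = (1−a)S/(4σ).
T⁴ = 0.440·1310/(4·5.67×10⁻⁸) = 2.541×10⁹ K⁴.
T = (2.541×10⁹)^(1/4).

T ≈ 225 K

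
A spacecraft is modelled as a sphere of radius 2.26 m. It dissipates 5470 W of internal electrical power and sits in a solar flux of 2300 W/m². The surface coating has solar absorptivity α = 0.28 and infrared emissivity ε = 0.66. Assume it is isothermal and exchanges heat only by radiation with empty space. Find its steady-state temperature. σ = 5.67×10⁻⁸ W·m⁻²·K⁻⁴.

At steady state, absorbed solar power + internal power = radiated power.
Absorbed: α·S·A_cross = 0.28·2300·16.05 = 10330 W (cross-section πr²).
Total input = 10330 + 5470 = 15800 W.
Radiated: εσ·A_surf·T⁴ with A_surf = 4πr² = 64.18 m².
T⁴ = 15800/(0.66·5.67×10⁻⁸·64.18) = 6.580×10⁹ K⁴.

T ≈ 285 K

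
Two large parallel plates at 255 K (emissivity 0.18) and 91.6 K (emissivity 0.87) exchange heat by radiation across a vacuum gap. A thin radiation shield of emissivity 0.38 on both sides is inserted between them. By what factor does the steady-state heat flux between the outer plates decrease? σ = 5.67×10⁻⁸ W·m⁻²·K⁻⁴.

Without shield: q₀ = σΔ(T⁴)/(1/ε₁+1/ε₂−1) with denominator 5.705.
With shield the two gaps are in series; the resistances add: (1/ε₁+1/ε_s−1)+(1/ε_s+1/ε₂−1) = 7.187+2.781 = 9.968.
Heat-flux ratio q₀/q = 9.968/5.705.

factor ≈ 1.75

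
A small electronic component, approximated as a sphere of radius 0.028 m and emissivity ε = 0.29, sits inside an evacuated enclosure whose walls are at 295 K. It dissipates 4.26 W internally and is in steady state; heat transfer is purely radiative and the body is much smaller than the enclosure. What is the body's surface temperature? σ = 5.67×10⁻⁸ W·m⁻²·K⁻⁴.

T ≈ 429 K

For a small grey body in a large enclosure, net radiated power = εσA(T⁴ − T_w⁴).
Steady state: P = εσA(T⁴ − T_w⁴) with A = 4πr² = 0.009852 m².
T⁴ = P/(εσA) + T_w⁴ = 4.26/(0.29·5.67×10⁻⁸·0.009852) + (295)⁴
    = 2.630×10¹⁰ + 7.573×10⁹ = 3.387×10¹⁰ K⁴.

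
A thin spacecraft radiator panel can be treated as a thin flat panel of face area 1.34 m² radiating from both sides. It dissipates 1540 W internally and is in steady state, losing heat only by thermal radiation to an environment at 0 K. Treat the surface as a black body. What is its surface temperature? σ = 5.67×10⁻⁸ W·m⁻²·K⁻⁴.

Steady state: internal power = radiated power, P = εσA T⁴.
Radiating area A = 2·1.34 = 2.680 m².
T⁴ = P/(εσA) = 1540/(1.0·5.67×10⁻⁸·2.680) = 1.013×10¹⁰ K⁴.
T = (1.013×10¹⁰)^(1/4).

T ≈ 317 K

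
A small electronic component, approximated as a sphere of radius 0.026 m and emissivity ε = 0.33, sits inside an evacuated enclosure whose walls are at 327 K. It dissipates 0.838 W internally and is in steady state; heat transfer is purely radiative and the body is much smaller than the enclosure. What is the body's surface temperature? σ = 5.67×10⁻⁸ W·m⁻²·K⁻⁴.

For a small grey body in a large enclosure, net radiated power = εσA(T⁴ − T_w⁴).
Steady state: P = εσA(T⁴ − T_w⁴) with A = 4πr² = 0.008495 m².
T⁴ = P/(εσA) + T_w⁴ = 0.838/(0.33·5.67×10⁻⁸·0.008495) + (327)⁴
    = 5.272×10⁹ + 1.143×10¹⁰ = 1.671×10¹⁰ K⁴.

T ≈ 360 K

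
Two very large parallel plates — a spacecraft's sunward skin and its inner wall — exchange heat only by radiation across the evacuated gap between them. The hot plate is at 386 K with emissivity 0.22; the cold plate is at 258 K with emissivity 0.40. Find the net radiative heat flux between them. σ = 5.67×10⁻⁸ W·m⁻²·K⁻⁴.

For two infinite grey parallel plates, q = σ(T₁⁴ − T₂⁴)/(1/ε₁ + 1/ε₂ − 1).
T₁⁴ − T₂⁴ = 2.220×10¹⁰ − 4.431×10⁹ = 1.777×10¹⁰ K⁴.
1/ε₁ + 1/ε₂ − 1 = 4.545 + 2.500 − 1 = 6.045.
q = 5.67×10⁻⁸ × 1.777×10¹⁰ / 6.045.

q ≈ 167 W/m²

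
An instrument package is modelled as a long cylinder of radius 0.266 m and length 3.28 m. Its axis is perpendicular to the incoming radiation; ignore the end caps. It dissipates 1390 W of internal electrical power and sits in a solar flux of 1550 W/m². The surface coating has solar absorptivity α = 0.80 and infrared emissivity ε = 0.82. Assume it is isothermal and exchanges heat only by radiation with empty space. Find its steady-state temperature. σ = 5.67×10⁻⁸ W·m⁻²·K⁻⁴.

T ≈ 344 K

At steady state, absorbed solar power + internal power = radiated power.
Absorbed: α·S·A_cross = 0.80·1550·1.745 = 2164 W (cross-section 2rL).
Total input = 2164 + 1390 = 3554 W.
Radiated: εσ·A_surf·T⁴ with A_surf = 2πrL = 5.482 m².
T⁴ = 3554/(0.82·5.67×10⁻⁸·5.482) = 1.394×10¹⁰ K⁴.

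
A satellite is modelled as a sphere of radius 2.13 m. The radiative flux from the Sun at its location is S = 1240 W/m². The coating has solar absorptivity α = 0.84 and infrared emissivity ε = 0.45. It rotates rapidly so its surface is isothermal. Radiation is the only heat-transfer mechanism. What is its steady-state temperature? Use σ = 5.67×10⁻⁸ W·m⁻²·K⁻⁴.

T ≈ 318 K

At equilibrium, absorbed power = emitted power.
Absorbing cross-section = πr² = 14.25 m²; emitting surface = 4πr² = 57.01 m² (ratio 4).
αS·A_cross = εσ·A_surf·T⁴  ⇒  T⁴ = αS/(ε·4σ).
T⁴ = 0.840·1240/(0.45·4·5.67×10⁻⁸) = 1.021×10¹⁰ K⁴.
T = (1.021×10¹⁰)^(1/4).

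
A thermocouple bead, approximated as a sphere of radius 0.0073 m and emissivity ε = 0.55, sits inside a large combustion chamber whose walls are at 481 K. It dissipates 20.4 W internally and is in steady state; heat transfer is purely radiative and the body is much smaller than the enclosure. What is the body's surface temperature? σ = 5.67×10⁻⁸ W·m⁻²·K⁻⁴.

T ≈ 1010 K

For a small grey body in a large enclosure, net radiated power = εσA(T⁴ − T_w⁴).
Steady state: P = εσA(T⁴ − T_w⁴) with A = 4πr² = 6.697×10⁻⁴ m².
T⁴ = P/(εσA) + T_w⁴ = 20.4/(0.55·5.67×10⁻⁸·6.697×10⁻⁴) + (481)⁴
    = 9.769×10¹¹ + 5.353×10¹⁰ = 1.030×10¹² K⁴.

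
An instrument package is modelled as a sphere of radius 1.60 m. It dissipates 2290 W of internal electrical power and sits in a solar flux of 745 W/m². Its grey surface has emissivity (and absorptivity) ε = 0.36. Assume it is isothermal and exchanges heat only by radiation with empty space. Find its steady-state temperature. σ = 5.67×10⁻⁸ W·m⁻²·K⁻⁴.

At steady state, absorbed solar power + internal power = radiated power.
Absorbed: α·S·A_cross = 0.36·745·8.042 = 2157 W (cross-section πr²).
Total input = 2157 + 2290 = 4447 W.
Radiated: εσ·A_surf·T⁴ with A_surf = 4πr² = 32.17 m².
T⁴ = 4447/(0.36·5.67×10⁻⁸·32.17) = 6.772×10⁹ K⁴.

T ≈ 287 K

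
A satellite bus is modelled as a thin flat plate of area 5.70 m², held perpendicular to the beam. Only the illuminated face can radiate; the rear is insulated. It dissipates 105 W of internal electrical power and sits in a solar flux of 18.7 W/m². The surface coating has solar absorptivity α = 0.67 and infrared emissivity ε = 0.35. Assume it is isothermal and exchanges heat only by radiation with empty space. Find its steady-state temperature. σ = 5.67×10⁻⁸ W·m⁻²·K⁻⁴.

T ≈ 199 K

At steady state, absorbed solar power + internal power = radiated power.
Absorbed: α·S·A_cross = 0.67·18.7·5.700 = 71.42 W (cross-section A).
Total input = 71.42 + 105 = 176.4 W.
Radiated: εσ·A_surf·T⁴ with A_surf = A = 5.700 m².
T⁴ = 176.4/(0.35·5.67×10⁻⁸·5.700) = 1.560×10⁹ K⁴.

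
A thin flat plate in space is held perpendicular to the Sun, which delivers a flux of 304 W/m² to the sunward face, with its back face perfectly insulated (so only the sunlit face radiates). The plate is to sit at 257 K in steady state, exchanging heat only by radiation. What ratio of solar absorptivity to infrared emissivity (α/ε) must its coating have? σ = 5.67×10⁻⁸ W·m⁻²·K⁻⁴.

Balance: αS·A = εσ·1A·T⁴ ⇒ α/ε = σT⁴/S.
α/ε = 5.67×10⁻⁸·(257)⁴/304 = 5.67×10⁻⁸·4.362×10⁹/304.

α/ε ≈ 0.814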